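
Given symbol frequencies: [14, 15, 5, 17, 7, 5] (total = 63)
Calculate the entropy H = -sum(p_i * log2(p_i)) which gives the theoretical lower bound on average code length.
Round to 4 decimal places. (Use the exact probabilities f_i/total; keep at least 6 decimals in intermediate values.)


Per-symbol terms -p_i * log2(p_i) with p_i = f_i/63:
  p = 14/63 = 0.222222: log2(p) = -2.169925, -p*log2(p) = 0.482206
  p = 15/63 = 0.238095: log2(p) = -2.070389, -p*log2(p) = 0.492950
  p = 5/63 = 0.079365: log2(p) = -3.655352, -p*log2(p) = 0.290107
  p = 17/63 = 0.269841: log2(p) = -1.889817, -p*log2(p) = 0.509951
  p = 7/63 = 0.111111: log2(p) = -3.169925, -p*log2(p) = 0.352214
  p = 5/63 = 0.079365: log2(p) = -3.655352, -p*log2(p) = 0.290107
H = 0.482206 + 0.492950 + 0.290107 + 0.509951 + 0.352214 + 0.290107 = 2.417535

H = 2.4175 bits/symbol


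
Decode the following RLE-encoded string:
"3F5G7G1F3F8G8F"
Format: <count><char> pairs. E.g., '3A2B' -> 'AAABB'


Expanding each <count><char> pair:
  3F -> 'FFF'
  5G -> 'GGGGG'
  7G -> 'GGGGGGG'
  1F -> 'F'
  3F -> 'FFF'
  8G -> 'GGGGGGGG'
  8F -> 'FFFFFFFF'

Decoded = FFFGGGGGGGGGGGGFFFFGGGGGGGGFFFFFFFF


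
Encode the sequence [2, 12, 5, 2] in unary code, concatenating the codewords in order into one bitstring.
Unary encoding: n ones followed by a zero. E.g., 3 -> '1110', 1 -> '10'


Encode each number as n ones followed by a terminating 0:
  2 -> 110 (3 bits)
  12 -> 1111111111110 (13 bits)
  5 -> 111110 (6 bits)
  2 -> 110 (3 bits)
Total length = 3 + 13 + 6 + 3 = 25 bits.

Unary([2, 12, 5, 2]) = 1101111111111110111110110 (25 bits)


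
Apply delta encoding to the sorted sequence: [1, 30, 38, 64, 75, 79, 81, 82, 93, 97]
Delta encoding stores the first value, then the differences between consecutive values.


First value: 1
Deltas:
  30 - 1 = 29
  38 - 30 = 8
  64 - 38 = 26
  75 - 64 = 11
  79 - 75 = 4
  81 - 79 = 2
  82 - 81 = 1
  93 - 82 = 11
  97 - 93 = 4


Delta encoded: [1, 29, 8, 26, 11, 4, 2, 1, 11, 4]


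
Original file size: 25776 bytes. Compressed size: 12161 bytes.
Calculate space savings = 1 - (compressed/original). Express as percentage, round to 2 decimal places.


ratio = compressed/original = 12161/25776 = 0.471795
savings = 1 - ratio = 1 - 0.471795 = 0.528205
as a percentage: 0.528205 * 100 = 52.82%

Space savings = 1 - 12161/25776 = 52.82%


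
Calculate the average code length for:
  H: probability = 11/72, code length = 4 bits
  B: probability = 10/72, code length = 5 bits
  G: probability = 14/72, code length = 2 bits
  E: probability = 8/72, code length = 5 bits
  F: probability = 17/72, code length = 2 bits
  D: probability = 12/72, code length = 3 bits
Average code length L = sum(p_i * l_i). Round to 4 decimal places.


Weighted contributions p_i * l_i:
  H: (11/72) * 4 = 44/72
  B: (10/72) * 5 = 50/72
  G: (14/72) * 2 = 28/72
  E: (8/72) * 5 = 40/72
  F: (17/72) * 2 = 34/72
  D: (12/72) * 3 = 36/72
Sum = (44 + 50 + 28 + 40 + 34 + 36)/72 = 232/72

L = 232/72 = 3.2222 bits/symbol


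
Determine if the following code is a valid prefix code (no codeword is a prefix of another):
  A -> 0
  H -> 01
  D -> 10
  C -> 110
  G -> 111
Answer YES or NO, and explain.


Checking each pair (does one codeword prefix another?):
  A='0' vs H='01': prefix -- VIOLATION

NO -- this is NOT a valid prefix code. A (0) is a prefix of H (01).


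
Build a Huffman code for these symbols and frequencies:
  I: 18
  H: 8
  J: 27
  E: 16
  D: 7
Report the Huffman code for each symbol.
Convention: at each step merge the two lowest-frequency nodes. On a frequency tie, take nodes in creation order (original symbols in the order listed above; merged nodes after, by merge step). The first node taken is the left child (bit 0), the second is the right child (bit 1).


Huffman tree construction:
Step 1: Merge D(7) + H(8) = 15
Step 2: Merge (D+H)(15) + E(16) = 31
Step 3: Merge I(18) + J(27) = 45
Step 4: Merge ((D+H)+E)(31) + (I+J)(45) = 76
Read each symbol's code off the tree from the root (left child = 0, right child = 1).

Codes:
  I: 10 (length 2)
  H: 001 (length 3)
  J: 11 (length 2)
  E: 01 (length 2)
  D: 000 (length 3)
Average code length: 167/76 = 2.1974 bits/symbol


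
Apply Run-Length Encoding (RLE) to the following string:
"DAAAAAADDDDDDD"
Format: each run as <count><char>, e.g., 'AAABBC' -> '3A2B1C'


Scanning runs left to right:
  i=0: run of 'D' x 1 -> '1D'
  i=1: run of 'A' x 6 -> '6A'
  i=7: run of 'D' x 7 -> '7D'

RLE = 1D6A7D


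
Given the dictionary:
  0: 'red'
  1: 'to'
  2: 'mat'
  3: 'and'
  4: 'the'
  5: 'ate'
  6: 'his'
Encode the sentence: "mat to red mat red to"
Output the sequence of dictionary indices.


Look up each word in the dictionary:
  'mat' -> 2
  'to' -> 1
  'red' -> 0
  'mat' -> 2
  'red' -> 0
  'to' -> 1

Encoded: [2, 1, 0, 2, 0, 1]


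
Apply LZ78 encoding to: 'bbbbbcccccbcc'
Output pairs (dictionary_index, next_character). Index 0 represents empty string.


LZ78 encoding steps:
Dictionary: {0: ''}
Step 1: w='' (idx 0), next='b' -> output (0, 'b'), add 'b' as idx 1
Step 2: w='b' (idx 1), next='b' -> output (1, 'b'), add 'bb' as idx 2
Step 3: w='bb' (idx 2), next='c' -> output (2, 'c'), add 'bbc' as idx 3
Step 4: w='' (idx 0), next='c' -> output (0, 'c'), add 'c' as idx 4
Step 5: w='c' (idx 4), next='c' -> output (4, 'c'), add 'cc' as idx 5
Step 6: w='c' (idx 4), next='b' -> output (4, 'b'), add 'cb' as idx 6
Step 7: w='cc' (idx 5), end of input -> output (5, '')


Encoded: [(0, 'b'), (1, 'b'), (2, 'c'), (0, 'c'), (4, 'c'), (4, 'b'), (5, '')]


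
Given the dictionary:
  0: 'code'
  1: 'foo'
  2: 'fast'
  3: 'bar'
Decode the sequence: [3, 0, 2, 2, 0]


Look up each index in the dictionary:
  3 -> 'bar'
  0 -> 'code'
  2 -> 'fast'
  2 -> 'fast'
  0 -> 'code'

Decoded: "bar code fast fast code"


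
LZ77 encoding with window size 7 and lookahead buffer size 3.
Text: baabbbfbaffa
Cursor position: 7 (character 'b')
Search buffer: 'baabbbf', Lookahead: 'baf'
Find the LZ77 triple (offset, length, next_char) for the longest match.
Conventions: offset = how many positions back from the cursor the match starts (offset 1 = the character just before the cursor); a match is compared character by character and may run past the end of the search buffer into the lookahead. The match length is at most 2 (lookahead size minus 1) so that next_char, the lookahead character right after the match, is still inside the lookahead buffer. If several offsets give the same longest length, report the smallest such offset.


Try each offset into the search buffer:
  offset=1 (pos 6, char 'f'): match length 0
  offset=2 (pos 5, char 'b'): match length 1
  offset=3 (pos 4, char 'b'): match length 1
  offset=4 (pos 3, char 'b'): match length 1
  offset=5 (pos 2, char 'a'): match length 0
  offset=6 (pos 1, char 'a'): match length 0
  offset=7 (pos 0, char 'b'): match length 2
Longest match has length 2 at offset 7.
next_char = character at position 7 + 2 = 9 -> 'f'

Best match: offset=7, length=2 (matching 'ba' starting at position 0)
LZ77 triple: (7, 2, 'f')


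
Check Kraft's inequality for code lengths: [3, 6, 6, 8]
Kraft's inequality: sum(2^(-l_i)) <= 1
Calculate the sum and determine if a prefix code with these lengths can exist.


Sum = 2^(-3) + 2^(-6) + 2^(-6) + 2^(-8)
    = 0.125 + 0.015625 + 0.015625 + 0.00390625
    = 41/256 = 0.16015625
Since 0.16015625 <= 1, Kraft's inequality IS satisfied.
A prefix code with these lengths CAN exist.

Kraft sum = 0.16015625. Satisfied.


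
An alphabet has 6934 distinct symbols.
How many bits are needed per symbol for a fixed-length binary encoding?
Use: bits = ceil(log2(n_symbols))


log2(6934) = 12.7595
Bracket: 2^12 = 4096 < 6934 <= 2^13 = 8192
So ceil(log2(6934)) = 13

bits = ceil(log2(6934)) = ceil(12.7595) = 13 bits


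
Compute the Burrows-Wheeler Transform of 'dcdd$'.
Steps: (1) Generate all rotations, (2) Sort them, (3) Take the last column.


Rotations (sorted):
  0: $dcdd -> last char: d
  1: cdd$d -> last char: d
  2: d$dcd -> last char: d
  3: dcdd$ -> last char: $
  4: dd$dc -> last char: c


BWT = ddd$c


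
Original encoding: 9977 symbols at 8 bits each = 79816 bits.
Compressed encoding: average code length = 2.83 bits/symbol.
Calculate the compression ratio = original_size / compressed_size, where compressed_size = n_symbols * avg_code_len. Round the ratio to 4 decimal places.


original_size = n_symbols * orig_bits = 9977 * 8 = 79816 bits
compressed_size = n_symbols * avg_code_len = 9977 * 2.83 = 28234.91 bits
ratio = original_size / compressed_size = 79816 / 28234.91 = 2.8269

Compression ratio = 2.8269


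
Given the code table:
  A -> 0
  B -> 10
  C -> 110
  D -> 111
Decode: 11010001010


Decoding:
110 -> C
10 -> B
0 -> A
0 -> A
10 -> B
10 -> B


Result: CBAABB


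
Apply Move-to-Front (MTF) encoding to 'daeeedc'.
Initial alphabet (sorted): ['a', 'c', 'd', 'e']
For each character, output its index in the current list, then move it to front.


MTF encoding:
'd': index 2 in ['a', 'c', 'd', 'e'] -> ['d', 'a', 'c', 'e']
'a': index 1 in ['d', 'a', 'c', 'e'] -> ['a', 'd', 'c', 'e']
'e': index 3 in ['a', 'd', 'c', 'e'] -> ['e', 'a', 'd', 'c']
'e': index 0 in ['e', 'a', 'd', 'c'] -> ['e', 'a', 'd', 'c']
'e': index 0 in ['e', 'a', 'd', 'c'] -> ['e', 'a', 'd', 'c']
'd': index 2 in ['e', 'a', 'd', 'c'] -> ['d', 'e', 'a', 'c']
'c': index 3 in ['d', 'e', 'a', 'c'] -> ['c', 'd', 'e', 'a']


Output: [2, 1, 3, 0, 0, 2, 3]


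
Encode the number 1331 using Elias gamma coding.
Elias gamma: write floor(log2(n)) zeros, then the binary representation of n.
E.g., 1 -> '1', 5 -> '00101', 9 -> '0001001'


num_bits = floor(log2(1331)) + 1 = 11
leading_zeros = num_bits - 1 = 10
binary(1331) = 10100110011

Elias gamma(1331) = '0000000000' + '10100110011' = 000000000010100110011 (21 bits)


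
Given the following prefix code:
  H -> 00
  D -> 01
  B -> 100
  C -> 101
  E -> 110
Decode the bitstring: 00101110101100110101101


Decoding step by step:
Bits 00 -> H
Bits 101 -> C
Bits 110 -> E
Bits 101 -> C
Bits 100 -> B
Bits 110 -> E
Bits 101 -> C
Bits 101 -> C


Decoded message: HCECBECC


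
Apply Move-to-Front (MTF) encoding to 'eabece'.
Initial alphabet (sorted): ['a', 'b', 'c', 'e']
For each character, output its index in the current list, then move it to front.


MTF encoding:
'e': index 3 in ['a', 'b', 'c', 'e'] -> ['e', 'a', 'b', 'c']
'a': index 1 in ['e', 'a', 'b', 'c'] -> ['a', 'e', 'b', 'c']
'b': index 2 in ['a', 'e', 'b', 'c'] -> ['b', 'a', 'e', 'c']
'e': index 2 in ['b', 'a', 'e', 'c'] -> ['e', 'b', 'a', 'c']
'c': index 3 in ['e', 'b', 'a', 'c'] -> ['c', 'e', 'b', 'a']
'e': index 1 in ['c', 'e', 'b', 'a'] -> ['e', 'c', 'b', 'a']


Output: [3, 1, 2, 2, 3, 1]


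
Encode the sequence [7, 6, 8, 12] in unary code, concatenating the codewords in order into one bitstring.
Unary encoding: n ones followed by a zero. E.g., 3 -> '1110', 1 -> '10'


Encode each number as n ones followed by a terminating 0:
  7 -> 11111110 (8 bits)
  6 -> 1111110 (7 bits)
  8 -> 111111110 (9 bits)
  12 -> 1111111111110 (13 bits)
Total length = 8 + 7 + 9 + 13 = 37 bits.

Unary([7, 6, 8, 12]) = 1111111011111101111111101111111111110 (37 bits)


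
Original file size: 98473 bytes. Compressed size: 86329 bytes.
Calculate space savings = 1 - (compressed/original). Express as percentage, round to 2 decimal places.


ratio = compressed/original = 86329/98473 = 0.876677
savings = 1 - ratio = 1 - 0.876677 = 0.123323
as a percentage: 0.123323 * 100 = 12.33%

Space savings = 1 - 86329/98473 = 12.33%


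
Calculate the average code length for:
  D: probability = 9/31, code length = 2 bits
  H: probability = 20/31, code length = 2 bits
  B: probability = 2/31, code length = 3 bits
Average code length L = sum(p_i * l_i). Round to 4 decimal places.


Weighted contributions p_i * l_i:
  D: (9/31) * 2 = 18/31
  H: (20/31) * 2 = 40/31
  B: (2/31) * 3 = 6/31
Sum = (18 + 40 + 6)/31 = 64/31

L = 64/31 = 2.0645 bits/symbol


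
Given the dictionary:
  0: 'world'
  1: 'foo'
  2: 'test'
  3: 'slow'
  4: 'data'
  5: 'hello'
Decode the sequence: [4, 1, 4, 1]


Look up each index in the dictionary:
  4 -> 'data'
  1 -> 'foo'
  4 -> 'data'
  1 -> 'foo'

Decoded: "data foo data foo"


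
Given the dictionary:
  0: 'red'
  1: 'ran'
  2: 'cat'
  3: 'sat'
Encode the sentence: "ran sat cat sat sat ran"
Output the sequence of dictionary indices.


Look up each word in the dictionary:
  'ran' -> 1
  'sat' -> 3
  'cat' -> 2
  'sat' -> 3
  'sat' -> 3
  'ran' -> 1

Encoded: [1, 3, 2, 3, 3, 1]


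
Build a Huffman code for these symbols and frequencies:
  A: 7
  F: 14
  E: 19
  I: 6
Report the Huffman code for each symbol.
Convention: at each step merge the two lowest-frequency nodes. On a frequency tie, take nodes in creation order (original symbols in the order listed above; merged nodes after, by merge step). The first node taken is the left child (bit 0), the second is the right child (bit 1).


Huffman tree construction:
Step 1: Merge I(6) + A(7) = 13
Step 2: Merge (I+A)(13) + F(14) = 27
Step 3: Merge E(19) + ((I+A)+F)(27) = 46
Read each symbol's code off the tree from the root (left child = 0, right child = 1).

Codes:
  A: 101 (length 3)
  F: 11 (length 2)
  E: 0 (length 1)
  I: 100 (length 3)
Average code length: 86/46 = 1.8696 bits/symbol


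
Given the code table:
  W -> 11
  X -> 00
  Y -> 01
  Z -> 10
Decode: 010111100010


Decoding:
01 -> Y
01 -> Y
11 -> W
10 -> Z
00 -> X
10 -> Z


Result: YYWZXZ


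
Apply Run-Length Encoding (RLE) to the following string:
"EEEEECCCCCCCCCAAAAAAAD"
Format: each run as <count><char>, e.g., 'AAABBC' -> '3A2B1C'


Scanning runs left to right:
  i=0: run of 'E' x 5 -> '5E'
  i=5: run of 'C' x 9 -> '9C'
  i=14: run of 'A' x 7 -> '7A'
  i=21: run of 'D' x 1 -> '1D'

RLE = 5E9C7A1D


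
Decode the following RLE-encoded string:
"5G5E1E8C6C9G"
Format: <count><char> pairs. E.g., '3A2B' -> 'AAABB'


Expanding each <count><char> pair:
  5G -> 'GGGGG'
  5E -> 'EEEEE'
  1E -> 'E'
  8C -> 'CCCCCCCC'
  6C -> 'CCCCCC'
  9G -> 'GGGGGGGGG'

Decoded = GGGGGEEEEEECCCCCCCCCCCCCCGGGGGGGGG


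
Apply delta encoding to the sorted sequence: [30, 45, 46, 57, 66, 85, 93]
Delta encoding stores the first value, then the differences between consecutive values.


First value: 30
Deltas:
  45 - 30 = 15
  46 - 45 = 1
  57 - 46 = 11
  66 - 57 = 9
  85 - 66 = 19
  93 - 85 = 8


Delta encoded: [30, 15, 1, 11, 9, 19, 8]


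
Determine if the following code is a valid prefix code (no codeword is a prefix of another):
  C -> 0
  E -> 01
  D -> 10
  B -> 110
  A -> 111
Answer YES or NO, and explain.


Checking each pair (does one codeword prefix another?):
  C='0' vs E='01': prefix -- VIOLATION

NO -- this is NOT a valid prefix code. C (0) is a prefix of E (01).


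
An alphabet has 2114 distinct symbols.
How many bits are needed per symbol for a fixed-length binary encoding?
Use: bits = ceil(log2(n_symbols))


log2(2114) = 11.0458
Bracket: 2^11 = 2048 < 2114 <= 2^12 = 4096
So ceil(log2(2114)) = 12

bits = ceil(log2(2114)) = ceil(11.0458) = 12 bits


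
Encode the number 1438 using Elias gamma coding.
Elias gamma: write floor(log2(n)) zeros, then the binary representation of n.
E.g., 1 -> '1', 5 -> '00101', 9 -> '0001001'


num_bits = floor(log2(1438)) + 1 = 11
leading_zeros = num_bits - 1 = 10
binary(1438) = 10110011110

Elias gamma(1438) = '0000000000' + '10110011110' = 000000000010110011110 (21 bits)


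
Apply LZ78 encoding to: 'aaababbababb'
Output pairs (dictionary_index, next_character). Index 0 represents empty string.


LZ78 encoding steps:
Dictionary: {0: ''}
Step 1: w='' (idx 0), next='a' -> output (0, 'a'), add 'a' as idx 1
Step 2: w='a' (idx 1), next='a' -> output (1, 'a'), add 'aa' as idx 2
Step 3: w='' (idx 0), next='b' -> output (0, 'b'), add 'b' as idx 3
Step 4: w='a' (idx 1), next='b' -> output (1, 'b'), add 'ab' as idx 4
Step 5: w='b' (idx 3), next='a' -> output (3, 'a'), add 'ba' as idx 5
Step 6: w='ba' (idx 5), next='b' -> output (5, 'b'), add 'bab' as idx 6
Step 7: w='b' (idx 3), end of input -> output (3, '')


Encoded: [(0, 'a'), (1, 'a'), (0, 'b'), (1, 'b'), (3, 'a'), (5, 'b'), (3, '')]


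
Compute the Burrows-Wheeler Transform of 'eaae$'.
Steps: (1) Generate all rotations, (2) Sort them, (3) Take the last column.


Rotations (sorted):
  0: $eaae -> last char: e
  1: aae$e -> last char: e
  2: ae$ea -> last char: a
  3: e$eaa -> last char: a
  4: eaae$ -> last char: $


BWT = eeaa$


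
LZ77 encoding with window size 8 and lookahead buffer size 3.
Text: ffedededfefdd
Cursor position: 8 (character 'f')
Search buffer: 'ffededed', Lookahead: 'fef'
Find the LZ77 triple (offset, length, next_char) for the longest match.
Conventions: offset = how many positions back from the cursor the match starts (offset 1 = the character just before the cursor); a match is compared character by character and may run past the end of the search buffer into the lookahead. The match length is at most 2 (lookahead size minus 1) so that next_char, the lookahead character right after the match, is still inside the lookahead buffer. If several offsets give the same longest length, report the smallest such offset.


Try each offset into the search buffer:
  offset=1 (pos 7, char 'd'): match length 0
  offset=2 (pos 6, char 'e'): match length 0
  offset=3 (pos 5, char 'd'): match length 0
  offset=4 (pos 4, char 'e'): match length 0
  offset=5 (pos 3, char 'd'): match length 0
  offset=6 (pos 2, char 'e'): match length 0
  offset=7 (pos 1, char 'f'): match length 2
  offset=8 (pos 0, char 'f'): match length 1
Longest match has length 2 at offset 7.
next_char = character at position 8 + 2 = 10 -> 'f'

Best match: offset=7, length=2 (matching 'fe' starting at position 1)
LZ77 triple: (7, 2, 'f')


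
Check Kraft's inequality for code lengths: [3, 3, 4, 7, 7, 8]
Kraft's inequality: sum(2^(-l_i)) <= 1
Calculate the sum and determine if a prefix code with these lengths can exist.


Sum = 2^(-3) + 2^(-3) + 2^(-4) + 2^(-7) + 2^(-7) + 2^(-8)
    = 0.125 + 0.125 + 0.0625 + 0.0078125 + 0.0078125 + 0.00390625
    = 85/256 = 0.33203125
Since 0.33203125 <= 1, Kraft's inequality IS satisfied.
A prefix code with these lengths CAN exist.

Kraft sum = 0.33203125. Satisfied.


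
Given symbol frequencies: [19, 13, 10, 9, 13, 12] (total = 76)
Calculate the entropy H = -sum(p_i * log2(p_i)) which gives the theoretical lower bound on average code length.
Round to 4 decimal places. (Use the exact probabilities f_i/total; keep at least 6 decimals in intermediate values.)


Per-symbol terms -p_i * log2(p_i) with p_i = f_i/76:
  p = 19/76 = 0.250000: log2(p) = -2.000000, -p*log2(p) = 0.500000
  p = 13/76 = 0.171053: log2(p) = -2.547488, -p*log2(p) = 0.435754
  p = 10/76 = 0.131579: log2(p) = -2.925999, -p*log2(p) = 0.385000
  p = 9/76 = 0.118421: log2(p) = -3.078003, -p*log2(p) = 0.364500
  p = 13/76 = 0.171053: log2(p) = -2.547488, -p*log2(p) = 0.435754
  p = 12/76 = 0.157895: log2(p) = -2.662965, -p*log2(p) = 0.420468
H = 0.500000 + 0.435754 + 0.385000 + 0.364500 + 0.435754 + 0.420468 = 2.541476

H = 2.5415 bits/symbol


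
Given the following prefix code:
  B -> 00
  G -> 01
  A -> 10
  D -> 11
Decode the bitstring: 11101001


Decoding step by step:
Bits 11 -> D
Bits 10 -> A
Bits 10 -> A
Bits 01 -> G


Decoded message: DAAG


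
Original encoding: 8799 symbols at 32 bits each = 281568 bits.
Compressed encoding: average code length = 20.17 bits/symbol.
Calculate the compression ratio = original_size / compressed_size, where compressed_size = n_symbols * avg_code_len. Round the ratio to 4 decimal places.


original_size = n_symbols * orig_bits = 8799 * 32 = 281568 bits
compressed_size = n_symbols * avg_code_len = 8799 * 20.17 = 177475.83 bits
ratio = original_size / compressed_size = 281568 / 177475.83 = 1.5865

Compression ratio = 1.5865


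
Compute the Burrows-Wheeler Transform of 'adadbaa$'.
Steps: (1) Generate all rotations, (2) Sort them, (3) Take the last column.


Rotations (sorted):
  0: $adadbaa -> last char: a
  1: a$adadba -> last char: a
  2: aa$adadb -> last char: b
  3: adadbaa$ -> last char: $
  4: adbaa$ad -> last char: d
  5: baa$adad -> last char: d
  6: dadbaa$a -> last char: a
  7: dbaa$ada -> last char: a


BWT = aab$ddaa


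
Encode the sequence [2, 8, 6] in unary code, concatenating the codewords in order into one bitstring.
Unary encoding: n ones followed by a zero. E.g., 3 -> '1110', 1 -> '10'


Encode each number as n ones followed by a terminating 0:
  2 -> 110 (3 bits)
  8 -> 111111110 (9 bits)
  6 -> 1111110 (7 bits)
Total length = 3 + 9 + 7 = 19 bits.

Unary([2, 8, 6]) = 1101111111101111110 (19 bits)


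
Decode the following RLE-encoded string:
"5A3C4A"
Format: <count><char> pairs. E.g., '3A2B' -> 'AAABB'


Expanding each <count><char> pair:
  5A -> 'AAAAA'
  3C -> 'CCC'
  4A -> 'AAAA'

Decoded = AAAAACCCAAAA


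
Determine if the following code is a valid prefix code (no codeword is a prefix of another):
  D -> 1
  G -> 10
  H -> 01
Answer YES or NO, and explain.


Checking each pair (does one codeword prefix another?):
  D='1' vs G='10': prefix -- VIOLATION

NO -- this is NOT a valid prefix code. D (1) is a prefix of G (10).


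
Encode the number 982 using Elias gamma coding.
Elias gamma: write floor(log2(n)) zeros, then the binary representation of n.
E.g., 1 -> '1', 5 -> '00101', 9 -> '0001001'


num_bits = floor(log2(982)) + 1 = 10
leading_zeros = num_bits - 1 = 9
binary(982) = 1111010110

Elias gamma(982) = '000000000' + '1111010110' = 0000000001111010110 (19 bits)


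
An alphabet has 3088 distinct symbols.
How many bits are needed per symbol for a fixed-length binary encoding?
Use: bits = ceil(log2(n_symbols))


log2(3088) = 11.5925
Bracket: 2^11 = 2048 < 3088 <= 2^12 = 4096
So ceil(log2(3088)) = 12

bits = ceil(log2(3088)) = ceil(11.5925) = 12 bits


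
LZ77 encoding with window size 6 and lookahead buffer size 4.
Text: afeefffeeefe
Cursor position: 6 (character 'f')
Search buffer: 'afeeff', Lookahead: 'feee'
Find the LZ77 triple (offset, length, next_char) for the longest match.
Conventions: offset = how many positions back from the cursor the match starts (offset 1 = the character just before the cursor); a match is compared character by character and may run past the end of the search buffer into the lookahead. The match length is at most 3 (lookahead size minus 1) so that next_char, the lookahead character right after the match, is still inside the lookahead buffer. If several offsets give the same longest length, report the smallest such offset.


Try each offset into the search buffer:
  offset=1 (pos 5, char 'f'): match length 1
  offset=2 (pos 4, char 'f'): match length 1
  offset=3 (pos 3, char 'e'): match length 0
  offset=4 (pos 2, char 'e'): match length 0
  offset=5 (pos 1, char 'f'): match length 3
  offset=6 (pos 0, char 'a'): match length 0
Longest match has length 3 at offset 5.
next_char = character at position 6 + 3 = 9 -> 'e'

Best match: offset=5, length=3 (matching 'fee' starting at position 1)
LZ77 triple: (5, 3, 'e')


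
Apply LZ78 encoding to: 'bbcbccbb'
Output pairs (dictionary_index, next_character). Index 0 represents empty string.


LZ78 encoding steps:
Dictionary: {0: ''}
Step 1: w='' (idx 0), next='b' -> output (0, 'b'), add 'b' as idx 1
Step 2: w='b' (idx 1), next='c' -> output (1, 'c'), add 'bc' as idx 2
Step 3: w='bc' (idx 2), next='c' -> output (2, 'c'), add 'bcc' as idx 3
Step 4: w='b' (idx 1), next='b' -> output (1, 'b'), add 'bb' as idx 4


Encoded: [(0, 'b'), (1, 'c'), (2, 'c'), (1, 'b')]


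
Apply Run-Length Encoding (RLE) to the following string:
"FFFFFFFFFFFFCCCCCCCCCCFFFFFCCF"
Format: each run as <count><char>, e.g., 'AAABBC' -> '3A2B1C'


Scanning runs left to right:
  i=0: run of 'F' x 12 -> '12F'
  i=12: run of 'C' x 10 -> '10C'
  i=22: run of 'F' x 5 -> '5F'
  i=27: run of 'C' x 2 -> '2C'
  i=29: run of 'F' x 1 -> '1F'

RLE = 12F10C5F2C1F


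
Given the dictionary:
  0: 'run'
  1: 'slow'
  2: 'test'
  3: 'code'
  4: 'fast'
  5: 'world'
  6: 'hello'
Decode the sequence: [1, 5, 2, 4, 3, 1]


Look up each index in the dictionary:
  1 -> 'slow'
  5 -> 'world'
  2 -> 'test'
  4 -> 'fast'
  3 -> 'code'
  1 -> 'slow'

Decoded: "slow world test fast code slow"


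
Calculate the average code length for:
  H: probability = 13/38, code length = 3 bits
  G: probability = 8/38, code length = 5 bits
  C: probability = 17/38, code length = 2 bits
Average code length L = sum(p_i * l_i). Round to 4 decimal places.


Weighted contributions p_i * l_i:
  H: (13/38) * 3 = 39/38
  G: (8/38) * 5 = 40/38
  C: (17/38) * 2 = 34/38
Sum = (39 + 40 + 34)/38 = 113/38

L = 113/38 = 2.9737 bits/symbol


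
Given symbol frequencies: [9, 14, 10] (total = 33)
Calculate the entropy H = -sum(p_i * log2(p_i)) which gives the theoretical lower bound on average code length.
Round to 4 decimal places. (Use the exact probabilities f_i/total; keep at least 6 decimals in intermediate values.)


Per-symbol terms -p_i * log2(p_i) with p_i = f_i/33:
  p = 9/33 = 0.272727: log2(p) = -1.874469, -p*log2(p) = 0.511219
  p = 14/33 = 0.424242: log2(p) = -1.237039, -p*log2(p) = 0.524805
  p = 10/33 = 0.303030: log2(p) = -1.722466, -p*log2(p) = 0.521959
H = 0.511219 + 0.524805 + 0.521959 = 1.557983

H = 1.558 bits/symbol


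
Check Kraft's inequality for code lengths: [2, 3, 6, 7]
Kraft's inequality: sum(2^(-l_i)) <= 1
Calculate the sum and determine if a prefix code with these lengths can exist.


Sum = 2^(-2) + 2^(-3) + 2^(-6) + 2^(-7)
    = 0.25 + 0.125 + 0.015625 + 0.0078125
    = 51/128 = 0.3984375
Since 0.3984375 <= 1, Kraft's inequality IS satisfied.
A prefix code with these lengths CAN exist.

Kraft sum = 0.3984375. Satisfied.


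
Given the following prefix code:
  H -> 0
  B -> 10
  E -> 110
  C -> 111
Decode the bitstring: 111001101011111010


Decoding step by step:
Bits 111 -> C
Bits 0 -> H
Bits 0 -> H
Bits 110 -> E
Bits 10 -> B
Bits 111 -> C
Bits 110 -> E
Bits 10 -> B


Decoded message: CHHEBCEB


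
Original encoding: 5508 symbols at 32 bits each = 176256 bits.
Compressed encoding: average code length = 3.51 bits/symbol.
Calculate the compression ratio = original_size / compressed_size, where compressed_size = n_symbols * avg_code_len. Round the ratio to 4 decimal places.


original_size = n_symbols * orig_bits = 5508 * 32 = 176256 bits
compressed_size = n_symbols * avg_code_len = 5508 * 3.51 = 19333.08 bits
ratio = original_size / compressed_size = 176256 / 19333.08 = 9.1168

Compression ratio = 9.1168


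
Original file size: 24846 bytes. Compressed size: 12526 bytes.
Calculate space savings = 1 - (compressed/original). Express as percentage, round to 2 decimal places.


ratio = compressed/original = 12526/24846 = 0.504146
savings = 1 - ratio = 1 - 0.504146 = 0.495854
as a percentage: 0.495854 * 100 = 49.59%

Space savings = 1 - 12526/24846 = 49.59%


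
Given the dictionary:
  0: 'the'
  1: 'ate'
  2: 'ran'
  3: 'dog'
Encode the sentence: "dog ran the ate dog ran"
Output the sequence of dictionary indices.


Look up each word in the dictionary:
  'dog' -> 3
  'ran' -> 2
  'the' -> 0
  'ate' -> 1
  'dog' -> 3
  'ran' -> 2

Encoded: [3, 2, 0, 1, 3, 2]


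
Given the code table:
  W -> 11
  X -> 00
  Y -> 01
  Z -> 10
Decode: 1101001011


Decoding:
11 -> W
01 -> Y
00 -> X
10 -> Z
11 -> W


Result: WYXZW


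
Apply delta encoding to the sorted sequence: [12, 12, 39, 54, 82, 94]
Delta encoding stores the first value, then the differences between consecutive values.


First value: 12
Deltas:
  12 - 12 = 0
  39 - 12 = 27
  54 - 39 = 15
  82 - 54 = 28
  94 - 82 = 12


Delta encoded: [12, 0, 27, 15, 28, 12]


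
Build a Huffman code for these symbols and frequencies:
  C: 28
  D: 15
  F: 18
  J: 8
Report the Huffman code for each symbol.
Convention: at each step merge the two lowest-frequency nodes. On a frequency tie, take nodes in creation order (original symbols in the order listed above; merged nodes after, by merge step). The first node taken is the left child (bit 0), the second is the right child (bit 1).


Huffman tree construction:
Step 1: Merge J(8) + D(15) = 23
Step 2: Merge F(18) + (J+D)(23) = 41
Step 3: Merge C(28) + (F+(J+D))(41) = 69
Read each symbol's code off the tree from the root (left child = 0, right child = 1).

Codes:
  C: 0 (length 1)
  D: 111 (length 3)
  F: 10 (length 2)
  J: 110 (length 3)
Average code length: 133/69 = 1.9275 bits/symbol


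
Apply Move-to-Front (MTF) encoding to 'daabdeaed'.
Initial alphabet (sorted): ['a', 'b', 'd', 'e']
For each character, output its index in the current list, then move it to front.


MTF encoding:
'd': index 2 in ['a', 'b', 'd', 'e'] -> ['d', 'a', 'b', 'e']
'a': index 1 in ['d', 'a', 'b', 'e'] -> ['a', 'd', 'b', 'e']
'a': index 0 in ['a', 'd', 'b', 'e'] -> ['a', 'd', 'b', 'e']
'b': index 2 in ['a', 'd', 'b', 'e'] -> ['b', 'a', 'd', 'e']
'd': index 2 in ['b', 'a', 'd', 'e'] -> ['d', 'b', 'a', 'e']
'e': index 3 in ['d', 'b', 'a', 'e'] -> ['e', 'd', 'b', 'a']
'a': index 3 in ['e', 'd', 'b', 'a'] -> ['a', 'e', 'd', 'b']
'e': index 1 in ['a', 'e', 'd', 'b'] -> ['e', 'a', 'd', 'b']
'd': index 2 in ['e', 'a', 'd', 'b'] -> ['d', 'e', 'a', 'b']


Output: [2, 1, 0, 2, 2, 3, 3, 1, 2]


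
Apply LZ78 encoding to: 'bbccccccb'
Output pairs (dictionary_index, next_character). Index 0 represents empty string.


LZ78 encoding steps:
Dictionary: {0: ''}
Step 1: w='' (idx 0), next='b' -> output (0, 'b'), add 'b' as idx 1
Step 2: w='b' (idx 1), next='c' -> output (1, 'c'), add 'bc' as idx 2
Step 3: w='' (idx 0), next='c' -> output (0, 'c'), add 'c' as idx 3
Step 4: w='c' (idx 3), next='c' -> output (3, 'c'), add 'cc' as idx 4
Step 5: w='cc' (idx 4), next='b' -> output (4, 'b'), add 'ccb' as idx 5


Encoded: [(0, 'b'), (1, 'c'), (0, 'c'), (3, 'c'), (4, 'b')]


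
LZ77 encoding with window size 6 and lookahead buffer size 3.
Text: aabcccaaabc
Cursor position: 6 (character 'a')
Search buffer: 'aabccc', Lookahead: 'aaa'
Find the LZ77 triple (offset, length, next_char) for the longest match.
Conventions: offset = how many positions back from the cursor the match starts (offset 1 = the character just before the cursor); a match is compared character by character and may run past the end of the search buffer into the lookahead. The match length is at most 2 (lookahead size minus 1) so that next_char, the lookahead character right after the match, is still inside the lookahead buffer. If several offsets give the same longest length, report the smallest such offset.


Try each offset into the search buffer:
  offset=1 (pos 5, char 'c'): match length 0
  offset=2 (pos 4, char 'c'): match length 0
  offset=3 (pos 3, char 'c'): match length 0
  offset=4 (pos 2, char 'b'): match length 0
  offset=5 (pos 1, char 'a'): match length 1
  offset=6 (pos 0, char 'a'): match length 2
Longest match has length 2 at offset 6.
next_char = character at position 6 + 2 = 8 -> 'a'

Best match: offset=6, length=2 (matching 'aa' starting at position 0)
LZ77 triple: (6, 2, 'a')


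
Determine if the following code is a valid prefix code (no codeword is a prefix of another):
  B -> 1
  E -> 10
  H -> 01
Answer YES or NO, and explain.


Checking each pair (does one codeword prefix another?):
  B='1' vs E='10': prefix -- VIOLATION

NO -- this is NOT a valid prefix code. B (1) is a prefix of E (10).


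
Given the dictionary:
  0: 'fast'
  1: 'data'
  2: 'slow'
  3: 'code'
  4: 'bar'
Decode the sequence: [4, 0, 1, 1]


Look up each index in the dictionary:
  4 -> 'bar'
  0 -> 'fast'
  1 -> 'data'
  1 -> 'data'

Decoded: "bar fast data data"


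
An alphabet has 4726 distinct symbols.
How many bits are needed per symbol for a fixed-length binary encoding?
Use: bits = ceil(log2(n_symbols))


log2(4726) = 12.2064
Bracket: 2^12 = 4096 < 4726 <= 2^13 = 8192
So ceil(log2(4726)) = 13

bits = ceil(log2(4726)) = ceil(12.2064) = 13 bits


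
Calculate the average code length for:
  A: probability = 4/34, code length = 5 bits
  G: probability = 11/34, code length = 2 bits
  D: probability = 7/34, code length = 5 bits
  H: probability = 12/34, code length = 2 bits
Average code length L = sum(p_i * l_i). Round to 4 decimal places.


Weighted contributions p_i * l_i:
  A: (4/34) * 5 = 20/34
  G: (11/34) * 2 = 22/34
  D: (7/34) * 5 = 35/34
  H: (12/34) * 2 = 24/34
Sum = (20 + 22 + 35 + 24)/34 = 101/34

L = 101/34 = 2.9706 bits/symbol


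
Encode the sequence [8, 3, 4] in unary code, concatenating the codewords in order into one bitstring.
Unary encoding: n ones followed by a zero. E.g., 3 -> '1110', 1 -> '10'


Encode each number as n ones followed by a terminating 0:
  8 -> 111111110 (9 bits)
  3 -> 1110 (4 bits)
  4 -> 11110 (5 bits)
Total length = 9 + 4 + 5 = 18 bits.

Unary([8, 3, 4]) = 111111110111011110 (18 bits)


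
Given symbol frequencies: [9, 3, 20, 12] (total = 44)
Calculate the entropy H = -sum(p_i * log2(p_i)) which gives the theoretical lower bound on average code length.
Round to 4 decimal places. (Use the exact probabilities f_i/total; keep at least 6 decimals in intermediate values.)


Per-symbol terms -p_i * log2(p_i) with p_i = f_i/44:
  p = 9/44 = 0.204545: log2(p) = -2.289507, -p*log2(p) = 0.468308
  p = 3/44 = 0.068182: log2(p) = -3.874469, -p*log2(p) = 0.264168
  p = 20/44 = 0.454545: log2(p) = -1.137504, -p*log2(p) = 0.517047
  p = 12/44 = 0.272727: log2(p) = -1.874469, -p*log2(p) = 0.511219
H = 0.468308 + 0.264168 + 0.517047 + 0.511219 = 1.760742

H = 1.7607 bits/symbol


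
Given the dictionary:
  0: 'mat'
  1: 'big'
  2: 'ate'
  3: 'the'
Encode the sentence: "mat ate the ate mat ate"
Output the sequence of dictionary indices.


Look up each word in the dictionary:
  'mat' -> 0
  'ate' -> 2
  'the' -> 3
  'ate' -> 2
  'mat' -> 0
  'ate' -> 2

Encoded: [0, 2, 3, 2, 0, 2]


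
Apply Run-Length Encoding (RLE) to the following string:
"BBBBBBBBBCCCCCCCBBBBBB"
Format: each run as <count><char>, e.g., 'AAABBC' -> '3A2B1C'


Scanning runs left to right:
  i=0: run of 'B' x 9 -> '9B'
  i=9: run of 'C' x 7 -> '7C'
  i=16: run of 'B' x 6 -> '6B'

RLE = 9B7C6B


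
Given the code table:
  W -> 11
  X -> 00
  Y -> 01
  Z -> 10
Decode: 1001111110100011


Decoding:
10 -> Z
01 -> Y
11 -> W
11 -> W
10 -> Z
10 -> Z
00 -> X
11 -> W


Result: ZYWWZZXW


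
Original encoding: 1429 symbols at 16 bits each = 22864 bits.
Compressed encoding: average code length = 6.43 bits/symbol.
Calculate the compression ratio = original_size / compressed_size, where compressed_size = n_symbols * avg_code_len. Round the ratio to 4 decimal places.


original_size = n_symbols * orig_bits = 1429 * 16 = 22864 bits
compressed_size = n_symbols * avg_code_len = 1429 * 6.43 = 9188.47 bits
ratio = original_size / compressed_size = 22864 / 9188.47 = 2.4883

Compression ratio = 2.4883


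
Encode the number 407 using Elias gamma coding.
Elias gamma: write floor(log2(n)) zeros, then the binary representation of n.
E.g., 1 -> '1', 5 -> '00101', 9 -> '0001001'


num_bits = floor(log2(407)) + 1 = 9
leading_zeros = num_bits - 1 = 8
binary(407) = 110010111

Elias gamma(407) = '00000000' + '110010111' = 00000000110010111 (17 bits)


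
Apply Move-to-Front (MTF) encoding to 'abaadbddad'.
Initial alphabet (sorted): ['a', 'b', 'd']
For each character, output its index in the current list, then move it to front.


MTF encoding:
'a': index 0 in ['a', 'b', 'd'] -> ['a', 'b', 'd']
'b': index 1 in ['a', 'b', 'd'] -> ['b', 'a', 'd']
'a': index 1 in ['b', 'a', 'd'] -> ['a', 'b', 'd']
'a': index 0 in ['a', 'b', 'd'] -> ['a', 'b', 'd']
'd': index 2 in ['a', 'b', 'd'] -> ['d', 'a', 'b']
'b': index 2 in ['d', 'a', 'b'] -> ['b', 'd', 'a']
'd': index 1 in ['b', 'd', 'a'] -> ['d', 'b', 'a']
'd': index 0 in ['d', 'b', 'a'] -> ['d', 'b', 'a']
'a': index 2 in ['d', 'b', 'a'] -> ['a', 'd', 'b']
'd': index 1 in ['a', 'd', 'b'] -> ['d', 'a', 'b']


Output: [0, 1, 1, 0, 2, 2, 1, 0, 2, 1]


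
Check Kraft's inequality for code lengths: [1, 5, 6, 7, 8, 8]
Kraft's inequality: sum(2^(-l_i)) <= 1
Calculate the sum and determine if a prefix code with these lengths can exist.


Sum = 2^(-1) + 2^(-5) + 2^(-6) + 2^(-7) + 2^(-8) + 2^(-8)
    = 0.5 + 0.03125 + 0.015625 + 0.0078125 + 0.00390625 + 0.00390625
    = 144/256 = 0.5625
Since 0.5625 <= 1, Kraft's inequality IS satisfied.
A prefix code with these lengths CAN exist.

Kraft sum = 0.5625. Satisfied.


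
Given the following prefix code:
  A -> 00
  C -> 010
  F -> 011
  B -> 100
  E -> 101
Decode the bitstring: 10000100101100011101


Decoding step by step:
Bits 100 -> B
Bits 00 -> A
Bits 100 -> B
Bits 101 -> E
Bits 100 -> B
Bits 011 -> F
Bits 101 -> E


Decoded message: BABEBFE


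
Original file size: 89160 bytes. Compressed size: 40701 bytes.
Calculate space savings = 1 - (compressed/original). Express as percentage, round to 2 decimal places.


ratio = compressed/original = 40701/89160 = 0.456494
savings = 1 - ratio = 1 - 0.456494 = 0.543506
as a percentage: 0.543506 * 100 = 54.35%

Space savings = 1 - 40701/89160 = 54.35%


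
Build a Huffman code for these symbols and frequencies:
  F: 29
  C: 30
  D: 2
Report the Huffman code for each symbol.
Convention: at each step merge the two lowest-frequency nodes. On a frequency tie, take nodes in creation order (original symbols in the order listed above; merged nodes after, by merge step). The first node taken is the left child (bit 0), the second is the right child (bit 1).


Huffman tree construction:
Step 1: Merge D(2) + F(29) = 31
Step 2: Merge C(30) + (D+F)(31) = 61
Read each symbol's code off the tree from the root (left child = 0, right child = 1).

Codes:
  F: 11 (length 2)
  C: 0 (length 1)
  D: 10 (length 2)
Average code length: 92/61 = 1.5082 bits/symbol


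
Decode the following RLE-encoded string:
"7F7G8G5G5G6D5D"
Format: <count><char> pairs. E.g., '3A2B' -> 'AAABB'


Expanding each <count><char> pair:
  7F -> 'FFFFFFF'
  7G -> 'GGGGGGG'
  8G -> 'GGGGGGGG'
  5G -> 'GGGGG'
  5G -> 'GGGGG'
  6D -> 'DDDDDD'
  5D -> 'DDDDD'

Decoded = FFFFFFFGGGGGGGGGGGGGGGGGGGGGGGGGDDDDDDDDDDD


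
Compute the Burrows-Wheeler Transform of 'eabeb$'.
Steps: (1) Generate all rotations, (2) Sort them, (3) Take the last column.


Rotations (sorted):
  0: $eabeb -> last char: b
  1: abeb$e -> last char: e
  2: b$eabe -> last char: e
  3: beb$ea -> last char: a
  4: eabeb$ -> last char: $
  5: eb$eab -> last char: b


BWT = beea$b


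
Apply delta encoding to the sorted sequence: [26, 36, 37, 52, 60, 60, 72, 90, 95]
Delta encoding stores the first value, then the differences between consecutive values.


First value: 26
Deltas:
  36 - 26 = 10
  37 - 36 = 1
  52 - 37 = 15
  60 - 52 = 8
  60 - 60 = 0
  72 - 60 = 12
  90 - 72 = 18
  95 - 90 = 5


Delta encoded: [26, 10, 1, 15, 8, 0, 12, 18, 5]


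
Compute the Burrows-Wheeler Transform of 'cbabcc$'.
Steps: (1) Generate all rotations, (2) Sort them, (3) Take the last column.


Rotations (sorted):
  0: $cbabcc -> last char: c
  1: abcc$cb -> last char: b
  2: babcc$c -> last char: c
  3: bcc$cba -> last char: a
  4: c$cbabc -> last char: c
  5: cbabcc$ -> last char: $
  6: cc$cbab -> last char: b


BWT = cbcac$b


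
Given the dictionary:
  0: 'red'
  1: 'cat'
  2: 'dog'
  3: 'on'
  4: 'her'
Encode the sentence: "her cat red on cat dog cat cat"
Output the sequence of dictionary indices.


Look up each word in the dictionary:
  'her' -> 4
  'cat' -> 1
  'red' -> 0
  'on' -> 3
  'cat' -> 1
  'dog' -> 2
  'cat' -> 1
  'cat' -> 1

Encoded: [4, 1, 0, 3, 1, 2, 1, 1]


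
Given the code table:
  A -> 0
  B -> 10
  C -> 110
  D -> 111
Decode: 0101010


Decoding:
0 -> A
10 -> B
10 -> B
10 -> B


Result: ABBB


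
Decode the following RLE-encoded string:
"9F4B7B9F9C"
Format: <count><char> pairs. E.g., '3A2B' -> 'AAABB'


Expanding each <count><char> pair:
  9F -> 'FFFFFFFFF'
  4B -> 'BBBB'
  7B -> 'BBBBBBB'
  9F -> 'FFFFFFFFF'
  9C -> 'CCCCCCCCC'

Decoded = FFFFFFFFFBBBBBBBBBBBFFFFFFFFFCCCCCCCCC


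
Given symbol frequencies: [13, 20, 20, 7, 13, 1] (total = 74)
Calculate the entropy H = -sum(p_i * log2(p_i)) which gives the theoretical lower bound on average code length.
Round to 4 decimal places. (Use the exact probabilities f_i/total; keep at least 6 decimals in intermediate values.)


Per-symbol terms -p_i * log2(p_i) with p_i = f_i/74:
  p = 13/74 = 0.175676: log2(p) = -2.509014, -p*log2(p) = 0.440773
  p = 20/74 = 0.270270: log2(p) = -1.887525, -p*log2(p) = 0.510142
  p = 20/74 = 0.270270: log2(p) = -1.887525, -p*log2(p) = 0.510142
  p = 7/74 = 0.094595: log2(p) = -3.402098, -p*log2(p) = 0.321820
  p = 13/74 = 0.175676: log2(p) = -2.509014, -p*log2(p) = 0.440773
  p = 1/74 = 0.013514: log2(p) = -6.209453, -p*log2(p) = 0.083912
H = 0.440773 + 0.510142 + 0.510142 + 0.321820 + 0.440773 + 0.083912 = 2.307562

H = 2.3076 bits/symbol
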